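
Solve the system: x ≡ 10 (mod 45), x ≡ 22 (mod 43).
280

Using Chinese Remainder Theorem:
M = 45 × 43 = 1935
M1 = 43, M2 = 45
y1 = 43^(-1) mod 45 = 22
y2 = 45^(-1) mod 43 = 22
x = (10×43×22 + 22×45×22) mod 1935 = 280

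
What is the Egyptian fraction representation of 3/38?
1/13 + 1/494

Greedy algorithm:
3/38: ceiling(38/3) = 13, use 1/13
1/494: ceiling(494/1) = 494, use 1/494
Result: 3/38 = 1/13 + 1/494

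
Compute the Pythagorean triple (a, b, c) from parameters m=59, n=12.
(3337, 1416, 3625)

Euclid's formula: a = m² - n², b = 2mn, c = m² + n²
m = 59, n = 12
a = 59² - 12² = 3481 - 144 = 3337
b = 2 × 59 × 12 = 1416
c = 59² + 12² = 3481 + 144 = 3625
Verification: 3337² + 1416² = 11135569 + 2005056 = 13140625 = 3625² ✓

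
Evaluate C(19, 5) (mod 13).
6

Using Lucas' theorem:
Write n=19 and k=5 in base 13:
n in base 13: [1, 6]
k in base 13: [0, 5]
C(19,5) mod 13 = ∏ C(n_i, k_i) mod 13
Digit binomials (mod 13): C(1,0) = 1; C(6,5) = 6
Product: 1 × 6 = 6 ≡ 6 (mod 13)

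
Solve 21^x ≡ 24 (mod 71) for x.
12

Baby-step giant-step with step n = ⌈√71⌉ = 9.
Baby steps 21^j mod 71 (j:value) for j=0..8: 0:1, 1:21, 2:15, 3:31, 4:12, 5:39, 6:38, 7:17, 8:2.
Giant-step multiplier: 21^(-9) ≡ 21^(70-9) = 21^61 ≡ 22 (mod 71).
Giant steps γ_i = 24·22^i mod 71: γ_0=24, γ_1=31 (in table at j=3).
x = i·n + j = 1·9 + 3 = 12.
Check: 21^12 ≡ 24 (mod 71).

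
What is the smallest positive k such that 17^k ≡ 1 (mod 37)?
36

37 is prime, so ord(17) divides φ(37) = 36.
Divisors of 36: 1, 2, 3, 4, 6, 9, 12, 18, 36.
Repeated squaring: 17^1 ≡ 17, 17^2 ≡ 30, 17^4 ≡ 12, 17^8 ≡ 33, 17^16 ≡ 16, 17^32 ≡ 34 (mod 37).
Test 17^d mod 37 for each divisor d in increasing order:
17^1 ≡ 17
17^2 ≡ 30
17^3 = 17^2·17^1 ≡ 29
17^4 ≡ 12
17^6 = 17^4·17^2 ≡ 27
17^9 = 17^8·17^1 ≡ 6
17^12 = 17^8·17^4 ≡ 26
17^18 = 17^16·17^2 ≡ 36
17^36 = 17^32·17^4 ≡ 1  ← first divisor giving 1
The order is 36.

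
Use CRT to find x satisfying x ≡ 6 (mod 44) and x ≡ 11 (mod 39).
50

Using Chinese Remainder Theorem:
M = 44 × 39 = 1716
M1 = 39, M2 = 44
y1 = 39^(-1) mod 44 = 35
y2 = 44^(-1) mod 39 = 8
x = (6×39×35 + 11×44×8) mod 1716 = 50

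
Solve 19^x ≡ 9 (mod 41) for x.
30

Baby-step giant-step with step n = ⌈√41⌉ = 7.
Baby steps 19^j mod 41 (j:value) for j=0..6: 0:1, 1:19, 2:33, 3:12, 4:23, 5:27, 6:21.
Giant-step multiplier: 19^(-7) ≡ 19^(40-7) = 19^33 ≡ 26 (mod 41).
Giant steps γ_i = 9·26^i mod 41: γ_0=9, γ_1=29, γ_2=16, γ_3=6, γ_4=33 (in table at j=2).
x = i·n + j = 4·7 + 2 = 30.
Check: 19^30 ≡ 9 (mod 41).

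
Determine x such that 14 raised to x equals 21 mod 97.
37

Baby-step giant-step with step n = ⌈√97⌉ = 10.
Baby steps 14^j mod 97 (j:value) for j=0..9: 0:1, 1:14, 2:2, 3:28, 4:4, 5:56, 6:8, 7:15, 8:16, 9:30.
Giant-step multiplier: 14^(-10) ≡ 14^(96-10) = 14^86 ≡ 94 (mod 97).
Giant steps γ_i = 21·94^i mod 97: γ_0=21, γ_1=34, γ_2=92, γ_3=15 (in table at j=7).
x = i·n + j = 3·10 + 7 = 37.
Check: 14^37 ≡ 21 (mod 97).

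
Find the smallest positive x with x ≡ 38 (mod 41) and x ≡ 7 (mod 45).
817

Using Chinese Remainder Theorem:
M = 41 × 45 = 1845
M1 = 45, M2 = 41
y1 = 45^(-1) mod 41 = 31
y2 = 41^(-1) mod 45 = 11
x = (38×45×31 + 7×41×11) mod 1845 = 817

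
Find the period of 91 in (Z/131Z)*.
65

131 is prime, so ord(91) divides φ(131) = 130.
Divisors of 130: 1, 2, 5, 10, 13, 26, 65, 130.
Repeated squaring: 91^1 ≡ 91, 91^2 ≡ 28, 91^4 ≡ 129, 91^8 ≡ 4, 91^16 ≡ 16, 91^32 ≡ 125, 91^64 ≡ 36, 91^128 ≡ 117 (mod 131).
Test 91^d mod 131 for each divisor d in increasing order:
91^1 ≡ 91
91^2 ≡ 28
91^5 = 91^4·91^1 ≡ 80
91^10 = 91^8·91^2 ≡ 112
91^13 = 91^8·91^4·91^1 ≡ 58
91^26 = 91^16·91^8·91^2 ≡ 89
91^65 = 91^64·91^1 ≡ 1  ← first divisor giving 1
The order is 65.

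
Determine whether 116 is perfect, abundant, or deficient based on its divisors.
deficient

Proper divisors of 116: sum = 1 + 2 + 4 + 29 + 58 = 94
Since 94 < 116, 116 is deficient.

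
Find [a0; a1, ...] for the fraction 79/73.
[1; 12, 6]

Euclidean algorithm steps:
79 = 1 × 73 + 6
73 = 12 × 6 + 1
6 = 6 × 1 + 0
Continued fraction: [1; 12, 6]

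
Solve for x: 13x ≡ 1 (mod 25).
2

gcd(13, 25) = 1, so the inverse exists.
Extended Euclidean algorithm on (25, 13):
25 = 1 × 13 + 12  ⟹  12 = (1)·25 + (-1)·13
13 = 1 × 12 + 1  ⟹  1 = (-1)·25 + (2)·13
So (2)·13 ≡ 1 (mod 25), i.e. 13^(-1) ≡ 2 (mod 25).
Check: 13 × 2 = 26 ≡ 1 (mod 25)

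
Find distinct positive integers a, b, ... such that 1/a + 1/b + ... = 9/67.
1/8 + 1/108 + 1/14472

Greedy algorithm:
9/67: ceiling(67/9) = 8, use 1/8
5/536: ceiling(536/5) = 108, use 1/108
1/14472: ceiling(14472/1) = 14472, use 1/14472
Result: 9/67 = 1/8 + 1/108 + 1/14472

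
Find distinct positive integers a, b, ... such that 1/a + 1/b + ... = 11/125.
1/12 + 1/215 + 1/64500

Greedy algorithm:
11/125: ceiling(125/11) = 12, use 1/12
7/1500: ceiling(1500/7) = 215, use 1/215
1/64500: ceiling(64500/1) = 64500, use 1/64500
Result: 11/125 = 1/12 + 1/215 + 1/64500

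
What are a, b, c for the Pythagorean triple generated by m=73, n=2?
(5325, 292, 5333)

Euclid's formula: a = m² - n², b = 2mn, c = m² + n²
m = 73, n = 2
a = 73² - 2² = 5329 - 4 = 5325
b = 2 × 73 × 2 = 292
c = 73² + 2² = 5329 + 4 = 5333
Verification: 5325² + 292² = 28355625 + 85264 = 28440889 = 5333² ✓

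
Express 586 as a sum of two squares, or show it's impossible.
15² + 19² (a=15, b=19)

Factorization: 586 = 2 × 293
By Fermat: n is sum of two squares iff every prime p ≡ 3 (mod 4) appears to even power.
All primes ≡ 3 (mod 4) appear to even power.
Search a = 0, 1, 2, … for 586 - a² a perfect square: first hit at a = 15: 586 - 225 = 361 = 19².
586 = 15² + 19² = 225 + 361 ✓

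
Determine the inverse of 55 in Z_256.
135

gcd(55, 256) = 1, so the inverse exists.
Extended Euclidean algorithm on (256, 55):
256 = 4 × 55 + 36  ⟹  36 = (1)·256 + (-4)·55
55 = 1 × 36 + 19  ⟹  19 = (-1)·256 + (5)·55
36 = 1 × 19 + 17  ⟹  17 = (2)·256 + (-9)·55
19 = 1 × 17 + 2  ⟹  2 = (-3)·256 + (14)·55
17 = 8 × 2 + 1  ⟹  1 = (26)·256 + (-121)·55
So (-121)·55 ≡ 1 (mod 256), i.e. 55^(-1) ≡ -121 ≡ 135 (mod 256).
Check: 55 × 135 = 7425 ≡ 1 (mod 256)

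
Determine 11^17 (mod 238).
79

Repeated squaring. Binary of 17 = 10001.
11^1 ≡ 11 (mod 238); 11^2 ≡ 121 (mod 238); 11^4 ≡ 123 (mod 238); 11^8 ≡ 135 (mod 238); 11^16 ≡ 137 (mod 238)
11^17 = 11^1 × 11^16 ≡ 79 (mod 238)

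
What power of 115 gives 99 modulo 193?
21

Baby-step giant-step with step n = ⌈√193⌉ = 14.
Baby steps 115^j mod 193 (j:value) for j=0..13: 0:1, 1:115, 2:101, 3:35, 4:165, 5:61, 6:67, 7:178, 8:12, 9:29, 10:54, 11:34, 12:50, 13:153.
Giant-step multiplier: 115^(-14) ≡ 115^(192-14) = 115^178 ≡ 187 (mod 193).
Giant steps γ_i = 99·187^i mod 193: γ_0=99, γ_1=178 (in table at j=7).
x = i·n + j = 1·14 + 7 = 21.
Check: 115^21 ≡ 99 (mod 193).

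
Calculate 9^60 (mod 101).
84

Repeated squaring. Binary of 60 = 111100.
9^1 ≡ 9 (mod 101); 9^2 ≡ 81 (mod 101); 9^4 ≡ 97 (mod 101); 9^8 ≡ 16 (mod 101); 9^16 ≡ 54 (mod 101); 9^32 ≡ 88 (mod 101)
9^60 = 9^4 × 9^8 × 9^16 × 9^32 ≡ 84 (mod 101)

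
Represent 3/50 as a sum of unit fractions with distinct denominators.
1/17 + 1/850

Greedy algorithm:
3/50: ceiling(50/3) = 17, use 1/17
1/850: ceiling(850/1) = 850, use 1/850
Result: 3/50 = 1/17 + 1/850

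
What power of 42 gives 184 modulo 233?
112

Baby-step giant-step with step n = ⌈√233⌉ = 16.
Baby steps 42^j mod 233 (j:value) for j=0..15: 0:1, 1:42, 2:133, 3:227, 4:214, 5:134, 6:36, 7:114, 8:128, 9:17, 10:15, 11:164, 12:131, 13:143, 14:181, 15:146.
Giant-step multiplier: 42^(-16) ≡ 42^(232-16) = 42^216 ≡ 148 (mod 233).
Giant steps γ_i = 184·148^i mod 233: γ_0=184, γ_1=204, γ_2=135, γ_3=175, γ_4=37, γ_5=117, γ_6=74, γ_7=1 (in table at j=0).
x = i·n + j = 7·16 + 0 = 112.
Check: 42^112 ≡ 184 (mod 233).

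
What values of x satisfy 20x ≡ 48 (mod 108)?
x ≡ 24 (mod 27)

gcd(20, 108) = 4, which divides 48, so solutions exist.
Divide through by 4: 5x ≡ 12 (mod 27).
Find 5^(-1) mod 27 by the extended Euclidean algorithm:
27 = 5 × 5 + 2  ⟹  2 = (1)·27 + (-5)·5
5 = 2 × 2 + 1  ⟹  1 = (-2)·27 + (11)·5
So (11)·5 ≡ 1 (mod 27), i.e. 5^(-1) ≡ 11 (mod 27).
x ≡ 11 × 12 = 132 ≡ 24 (mod 27).
Check: 20 × 24 = 480 ≡ 48 (mod 108).
x ≡ 24 (mod 27), giving 4 solutions mod 108.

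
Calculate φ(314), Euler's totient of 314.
156

314 = 2 × 157
φ(n) = n × ∏(1 - 1/p) for each prime p dividing n
φ(314) = 314 × (1 - 1/2) × (1 - 1/157) = 156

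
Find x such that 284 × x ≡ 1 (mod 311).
23

gcd(284, 311) = 1, so the inverse exists.
Extended Euclidean algorithm on (311, 284):
311 = 1 × 284 + 27  ⟹  27 = (1)·311 + (-1)·284
284 = 10 × 27 + 14  ⟹  14 = (-10)·311 + (11)·284
27 = 1 × 14 + 13  ⟹  13 = (11)·311 + (-12)·284
14 = 1 × 13 + 1  ⟹  1 = (-21)·311 + (23)·284
So (23)·284 ≡ 1 (mod 311), i.e. 284^(-1) ≡ 23 (mod 311).
Check: 284 × 23 = 6532 ≡ 1 (mod 311)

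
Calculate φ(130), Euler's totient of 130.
48

130 = 2 × 5 × 13
φ(n) = n × ∏(1 - 1/p) for each prime p dividing n
φ(130) = 130 × (1 - 1/2) × (1 - 1/5) × (1 - 1/13) = 48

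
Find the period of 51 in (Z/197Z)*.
49

197 is prime, so ord(51) divides φ(197) = 196.
Divisors of 196: 1, 2, 4, 7, 14, 28, 49, 98, 196.
Repeated squaring: 51^1 ≡ 51, 51^2 ≡ 40, 51^4 ≡ 24, 51^8 ≡ 182, 51^16 ≡ 28, 51^32 ≡ 193, 51^64 ≡ 16, 51^128 ≡ 59 (mod 197).
Test 51^d mod 197 for each divisor d in increasing order:
51^1 ≡ 51
51^2 ≡ 40
51^4 ≡ 24
51^7 = 51^4·51^2·51^1 ≡ 104
51^14 = 51^8·51^4·51^2 ≡ 178
51^28 = 51^16·51^8·51^4 ≡ 164
51^49 = 51^32·51^16·51^1 ≡ 1  ← first divisor giving 1
The order is 49.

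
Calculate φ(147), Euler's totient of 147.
84

147 = 3 × 7^2
φ(n) = n × ∏(1 - 1/p) for each prime p dividing n
φ(147) = 147 × (1 - 1/3) × (1 - 1/7) = 84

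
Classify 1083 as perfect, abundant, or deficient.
deficient

Proper divisors of 1083: sum = 1 + 3 + 19 + 57 + 361 = 441
Since 441 < 1083, 1083 is deficient.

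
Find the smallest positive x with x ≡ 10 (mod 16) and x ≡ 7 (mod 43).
394

Using Chinese Remainder Theorem:
M = 16 × 43 = 688
M1 = 43, M2 = 16
y1 = 43^(-1) mod 16 = 3
y2 = 16^(-1) mod 43 = 35
x = (10×43×3 + 7×16×35) mod 688 = 394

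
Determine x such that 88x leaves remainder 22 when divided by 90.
x ≡ 34 (mod 45)

gcd(88, 90) = 2, which divides 22, so solutions exist.
Divide through by 2: 44x ≡ 11 (mod 45).
Find 44^(-1) mod 45 by the extended Euclidean algorithm:
45 = 1 × 44 + 1  ⟹  1 = (1)·45 + (-1)·44
So (-1)·44 ≡ 1 (mod 45), i.e. 44^(-1) ≡ -1 ≡ 44 (mod 45).
x ≡ 44 × 11 = 484 ≡ 34 (mod 45).
Check: 88 × 34 = 2992 ≡ 22 (mod 90).
x ≡ 34 (mod 45), giving 2 solutions mod 90.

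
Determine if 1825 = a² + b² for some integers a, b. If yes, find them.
12² + 41² (a=12, b=41)

Factorization: 1825 = 5^2 × 73
By Fermat: n is sum of two squares iff every prime p ≡ 3 (mod 4) appears to even power.
All primes ≡ 3 (mod 4) appear to even power.
Search a = 0, 1, 2, … for 1825 - a² a perfect square: first hit at a = 12: 1825 - 144 = 1681 = 41².
1825 = 12² + 41² = 144 + 1681 ✓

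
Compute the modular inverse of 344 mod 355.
129

gcd(344, 355) = 1, so the inverse exists.
Extended Euclidean algorithm on (355, 344):
355 = 1 × 344 + 11  ⟹  11 = (1)·355 + (-1)·344
344 = 31 × 11 + 3  ⟹  3 = (-31)·355 + (32)·344
11 = 3 × 3 + 2  ⟹  2 = (94)·355 + (-97)·344
3 = 1 × 2 + 1  ⟹  1 = (-125)·355 + (129)·344
So (129)·344 ≡ 1 (mod 355), i.e. 344^(-1) ≡ 129 (mod 355).
Check: 344 × 129 = 44376 ≡ 1 (mod 355)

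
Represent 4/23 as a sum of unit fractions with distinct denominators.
1/6 + 1/138

Greedy algorithm:
4/23: ceiling(23/4) = 6, use 1/6
1/138: ceiling(138/1) = 138, use 1/138
Result: 4/23 = 1/6 + 1/138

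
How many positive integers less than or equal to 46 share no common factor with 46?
22

46 = 2 × 23
φ(n) = n × ∏(1 - 1/p) for each prime p dividing n
φ(46) = 46 × (1 - 1/2) × (1 - 1/23) = 22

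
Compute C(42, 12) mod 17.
0

Using Lucas' theorem:
Write n=42 and k=12 in base 17:
n in base 17: [2, 8]
k in base 17: [0, 12]
C(42,12) mod 17 = ∏ C(n_i, k_i) mod 17
Digit binomials (mod 17): C(2,0) = 1; C(8,12) = 0 (k_i > n_i)
Product: 1 × 0 = 0 ≡ 0 (mod 17)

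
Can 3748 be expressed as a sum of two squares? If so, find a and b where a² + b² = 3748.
38² + 48² (a=38, b=48)

Factorization: 3748 = 2^2 × 937
By Fermat: n is sum of two squares iff every prime p ≡ 3 (mod 4) appears to even power.
All primes ≡ 3 (mod 4) appear to even power.
Search a = 0, 1, 2, … for 3748 - a² a perfect square: first hit at a = 38: 3748 - 1444 = 2304 = 48².
3748 = 38² + 48² = 1444 + 2304 ✓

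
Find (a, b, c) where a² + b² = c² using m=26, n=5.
(651, 260, 701)

Euclid's formula: a = m² - n², b = 2mn, c = m² + n²
m = 26, n = 5
a = 26² - 5² = 676 - 25 = 651
b = 2 × 26 × 5 = 260
c = 26² + 5² = 676 + 25 = 701
Verification: 651² + 260² = 423801 + 67600 = 491401 = 701² ✓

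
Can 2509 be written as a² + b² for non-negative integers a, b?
3² + 50² (a=3, b=50)

Factorization: 2509 = 13 × 193
By Fermat: n is sum of two squares iff every prime p ≡ 3 (mod 4) appears to even power.
All primes ≡ 3 (mod 4) appear to even power.
Search a = 0, 1, 2, … for 2509 - a² a perfect square: first hit at a = 3: 2509 - 9 = 2500 = 50².
2509 = 3² + 50² = 9 + 2500 ✓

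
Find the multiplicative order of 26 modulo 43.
42

43 is prime, so ord(26) divides φ(43) = 42.
Divisors of 42: 1, 2, 3, 6, 7, 14, 21, 42.
Repeated squaring: 26^1 ≡ 26, 26^2 ≡ 31, 26^4 ≡ 15, 26^8 ≡ 10, 26^16 ≡ 14, 26^32 ≡ 24 (mod 43).
Test 26^d mod 43 for each divisor d in increasing order:
26^1 ≡ 26
26^2 ≡ 31
26^3 = 26^2·26^1 ≡ 32
26^6 = 26^4·26^2 ≡ 35
26^7 = 26^4·26^2·26^1 ≡ 7
26^14 = 26^8·26^4·26^2 ≡ 6
26^21 = 26^16·26^4·26^1 ≡ 42
26^42 = 26^32·26^8·26^2 ≡ 1  ← first divisor giving 1
The order is 42.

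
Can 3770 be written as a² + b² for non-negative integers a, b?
7² + 61² (a=7, b=61)

Factorization: 3770 = 2 × 5 × 13 × 29
By Fermat: n is sum of two squares iff every prime p ≡ 3 (mod 4) appears to even power.
All primes ≡ 3 (mod 4) appear to even power.
Search a = 0, 1, 2, … for 3770 - a² a perfect square: first hit at a = 7: 3770 - 49 = 3721 = 61².
3770 = 7² + 61² = 49 + 3721 ✓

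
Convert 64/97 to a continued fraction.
[0; 1, 1, 1, 15, 2]

Euclidean algorithm steps:
64 = 0 × 97 + 64
97 = 1 × 64 + 33
64 = 1 × 33 + 31
33 = 1 × 31 + 2
31 = 15 × 2 + 1
2 = 2 × 1 + 0
Continued fraction: [0; 1, 1, 1, 15, 2]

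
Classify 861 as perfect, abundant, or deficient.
deficient

Proper divisors of 861: sum = 1 + 3 + 7 + 21 + 41 + 123 + 287 = 483
Since 483 < 861, 861 is deficient.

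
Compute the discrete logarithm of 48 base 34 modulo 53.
35

Baby-step giant-step with step n = ⌈√53⌉ = 8.
Baby steps 34^j mod 53 (j:value) for j=0..7: 0:1, 1:34, 2:43, 3:31, 4:47, 5:8, 6:7, 7:26.
Giant-step multiplier: 34^(-8) ≡ 34^(52-8) = 34^44 ≡ 28 (mod 53).
Giant steps γ_i = 48·28^i mod 53: γ_0=48, γ_1=19, γ_2=2, γ_3=3, γ_4=31 (in table at j=3).
x = i·n + j = 4·8 + 3 = 35.
Check: 34^35 ≡ 48 (mod 53).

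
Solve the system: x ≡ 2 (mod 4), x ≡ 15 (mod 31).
46

Using Chinese Remainder Theorem:
M = 4 × 31 = 124
M1 = 31, M2 = 4
y1 = 31^(-1) mod 4 = 3
y2 = 4^(-1) mod 31 = 8
x = (2×31×3 + 15×4×8) mod 124 = 46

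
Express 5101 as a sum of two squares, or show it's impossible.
50² + 51² (a=50, b=51)

Factorization: 5101 = 5101
By Fermat: n is sum of two squares iff every prime p ≡ 3 (mod 4) appears to even power.
All primes ≡ 3 (mod 4) appear to even power.
Search a = 0, 1, 2, … for 5101 - a² a perfect square: first hit at a = 50: 5101 - 2500 = 2601 = 51².
5101 = 50² + 51² = 2500 + 2601 ✓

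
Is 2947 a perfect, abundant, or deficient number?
deficient

Proper divisors of 2947: sum = 1 + 7 + 421 = 429
Since 429 < 2947, 2947 is deficient.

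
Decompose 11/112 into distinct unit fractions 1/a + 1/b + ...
1/11 + 1/137 + 1/168784

Greedy algorithm:
11/112: ceiling(112/11) = 11, use 1/11
9/1232: ceiling(1232/9) = 137, use 1/137
1/168784: ceiling(168784/1) = 168784, use 1/168784
Result: 11/112 = 1/11 + 1/137 + 1/168784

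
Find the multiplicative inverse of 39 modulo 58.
3

gcd(39, 58) = 1, so the inverse exists.
Extended Euclidean algorithm on (58, 39):
58 = 1 × 39 + 19  ⟹  19 = (1)·58 + (-1)·39
39 = 2 × 19 + 1  ⟹  1 = (-2)·58 + (3)·39
So (3)·39 ≡ 1 (mod 58), i.e. 39^(-1) ≡ 3 (mod 58).
Check: 39 × 3 = 117 ≡ 1 (mod 58)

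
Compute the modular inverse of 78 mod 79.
78

gcd(78, 79) = 1, so the inverse exists.
Extended Euclidean algorithm on (79, 78):
79 = 1 × 78 + 1  ⟹  1 = (1)·79 + (-1)·78
So (-1)·78 ≡ 1 (mod 79), i.e. 78^(-1) ≡ -1 ≡ 78 (mod 79).
Check: 78 × 78 = 6084 ≡ 1 (mod 79)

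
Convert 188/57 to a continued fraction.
[3; 3, 2, 1, 5]

Euclidean algorithm steps:
188 = 3 × 57 + 17
57 = 3 × 17 + 6
17 = 2 × 6 + 5
6 = 1 × 5 + 1
5 = 5 × 1 + 0
Continued fraction: [3; 3, 2, 1, 5]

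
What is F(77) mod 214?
5

Matrix identity: Q^n = [[F_(n+1), F_n], [F_n, F_(n-1)]] with Q = [[1,1],[1,0]].
n = 77 = 1001101₂. Square-and-multiply, entries mod 214:
Q^1 = [[1,1],[1,0]]
Q^2 = (Q^1)² = [[2,1],[1,1]]
Q^4 = (Q^2)² = [[5,3],[3,2]]
Q^9 = (Q^4)²·Q = [[55,34],[34,21]]
Q^19 = (Q^9)²·Q = [[131,115],[115,16]]
Q^38 = (Q^19)² = [[212,213],[213,213]]
Q^77 = (Q^38)²·Q = [[8,5],[5,3]]
F_77 mod 214 = Q^77[0][1] = 5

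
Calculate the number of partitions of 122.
2291320912

p(n) counts ways to write n as a sum of positive integers (order ignored).
Euler's pentagonal recurrence: p(k) = p(k-1) + p(k-2) - p(k-5) - p(k-7) + p(k-12) + p(k-15) - ... (offsets j(3j∓1)/2, signs ++--, p(0)=1, p(<0)=0).
DP table for k = 0..121: p(0)=1, p(1)=1, p(2)=2, p(3)=3, p(4)=5, p(5)=7, p(6)=11, p(7)=15, p(8)=22, p(9)=30, p(10)=42, p(11)=56, p(12)=77, p(13)=101, p(14)=135, p(15)=176, p(16)=231, p(17)=297, p(18)=385, p(19)=490, p(20)=627, p(21)=792, p(22)=1002, p(23)=1255, p(24)=1575, p(25)=1958, p(26)=2436, p(27)=3010, p(28)=3718, p(29)=4565, p(30)=5604, p(31)=6842, p(32)=8349, p(33)=10143, p(34)=12310, p(35)=14883, p(36)=17977, p(37)=21637, p(38)=26015, p(39)=31185, p(40)=37338, p(41)=44583, p(42)=53174, p(43)=63261, p(44)=75175, p(45)=89134, p(46)=105558, p(47)=124754, p(48)=147273, p(49)=173525, p(50)=204226, p(51)=239943, p(52)=281589, p(53)=329931, p(54)=386155, p(55)=451276, p(56)=526823, p(57)=614154, p(58)=715220, p(59)=831820, p(60)=966467, p(61)=1121505, p(62)=1300156, p(63)=1505499, p(64)=1741630, p(65)=2012558, p(66)=2323520, p(67)=2679689, p(68)=3087735, p(69)=3554345, p(70)=4087968, p(71)=4697205, p(72)=5392783, p(73)=6185689, p(74)=7089500, p(75)=8118264, p(76)=9289091, p(77)=10619863, p(78)=12132164, p(79)=13848650, p(80)=15796476, p(81)=18004327, p(82)=20506255, p(83)=23338469, p(84)=26543660, p(85)=30167357, p(86)=34262962, p(87)=38887673, p(88)=44108109, p(89)=49995925, p(90)=56634173, p(91)=64112359, p(92)=72533807, p(93)=82010177, p(94)=92669720, p(95)=104651419, p(96)=118114304, p(97)=133230930, p(98)=150198136, p(99)=169229875, p(100)=190569292, p(101)=214481126, p(102)=241265379, p(103)=271248950, p(104)=304801365, p(105)=342325709, p(106)=384276336, p(107)=431149389, p(108)=483502844, p(109)=541946240, p(110)=607163746, p(111)=679903203, p(112)=761002156, p(113)=851376628, p(114)=952050665, p(115)=1064144451, p(116)=1188908248, p(117)=1327710076, p(118)=1482074143, p(119)=1653668665, p(120)=1844349560, p(121)=2056148051.
Final step: p(122) = p(121) + p(120) - p(117) - p(115) + p(110) + p(107) - p(100) - p(96) + p(87) + p(82) - p(71) - p(65) + p(52) + p(45) - p(30) - p(22) + p(5)
= 2056148051 + 1844349560 - 1327710076 - 1064144451 + 607163746 + 431149389 - 190569292 - 118114304 + 38887673 + 20506255 - 4697205 - 2012558 + 281589 + 89134 - 5604 - 1002 + 7
= 2291320912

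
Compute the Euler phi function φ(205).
160

205 = 5 × 41
φ(n) = n × ∏(1 - 1/p) for each prime p dividing n
φ(205) = 205 × (1 - 1/5) × (1 - 1/41) = 160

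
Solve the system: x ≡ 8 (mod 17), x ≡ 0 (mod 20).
280

Using Chinese Remainder Theorem:
M = 17 × 20 = 340
M1 = 20, M2 = 17
y1 = 20^(-1) mod 17 = 6
y2 = 17^(-1) mod 20 = 13
x = (8×20×6 + 0×17×13) mod 340 = 280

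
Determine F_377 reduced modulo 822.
763

Matrix identity: Q^n = [[F_(n+1), F_n], [F_n, F_(n-1)]] with Q = [[1,1],[1,0]].
n = 377 = 101111001₂. Square-and-multiply, entries mod 822:
Q^1 = [[1,1],[1,0]]
Q^2 = (Q^1)² = [[2,1],[1,1]]
Q^5 = (Q^2)²·Q = [[8,5],[5,3]]
Q^11 = (Q^5)²·Q = [[144,89],[89,55]]
Q^23 = (Q^11)²·Q = [[336,709],[709,449]]
Q^47 = (Q^23)²·Q = [[792,721],[721,71]]
Q^94 = (Q^47)² = [[415,791],[791,446]]
Q^188 = (Q^94)² = [[566,435],[435,131]]
Q^377 = (Q^188)²·Q = [[640,763],[763,699]]
F_377 mod 822 = Q^377[0][1] = 763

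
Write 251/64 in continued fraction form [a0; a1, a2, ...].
[3; 1, 11, 1, 4]

Euclidean algorithm steps:
251 = 3 × 64 + 59
64 = 1 × 59 + 5
59 = 11 × 5 + 4
5 = 1 × 4 + 1
4 = 4 × 1 + 0
Continued fraction: [3; 1, 11, 1, 4]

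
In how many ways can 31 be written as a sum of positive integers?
6842

p(n) counts ways to write n as a sum of positive integers (order ignored).
Euler's pentagonal recurrence: p(k) = p(k-1) + p(k-2) - p(k-5) - p(k-7) + p(k-12) + p(k-15) - ... (offsets j(3j∓1)/2, signs ++--, p(0)=1, p(<0)=0).
DP table for k = 0..30: p(0)=1, p(1)=1, p(2)=2, p(3)=3, p(4)=5, p(5)=7, p(6)=11, p(7)=15, p(8)=22, p(9)=30, p(10)=42, p(11)=56, p(12)=77, p(13)=101, p(14)=135, p(15)=176, p(16)=231, p(17)=297, p(18)=385, p(19)=490, p(20)=627, p(21)=792, p(22)=1002, p(23)=1255, p(24)=1575, p(25)=1958, p(26)=2436, p(27)=3010, p(28)=3718, p(29)=4565, p(30)=5604.
Final step: p(31) = p(30) + p(29) - p(26) - p(24) + p(19) + p(16) - p(9) - p(5)
= 5604 + 4565 - 2436 - 1575 + 490 + 231 - 30 - 7
= 6842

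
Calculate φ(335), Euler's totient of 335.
264

335 = 5 × 67
φ(n) = n × ∏(1 - 1/p) for each prime p dividing n
φ(335) = 335 × (1 - 1/5) × (1 - 1/67) = 264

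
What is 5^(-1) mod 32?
13

gcd(5, 32) = 1, so the inverse exists.
Extended Euclidean algorithm on (32, 5):
32 = 6 × 5 + 2  ⟹  2 = (1)·32 + (-6)·5
5 = 2 × 2 + 1  ⟹  1 = (-2)·32 + (13)·5
So (13)·5 ≡ 1 (mod 32), i.e. 5^(-1) ≡ 13 (mod 32).
Check: 5 × 13 = 65 ≡ 1 (mod 32)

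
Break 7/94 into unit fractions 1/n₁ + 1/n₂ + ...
1/14 + 1/329

Greedy algorithm:
7/94: ceiling(94/7) = 14, use 1/14
1/329: ceiling(329/1) = 329, use 1/329
Result: 7/94 = 1/14 + 1/329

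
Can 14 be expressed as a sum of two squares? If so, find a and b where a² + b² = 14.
Not possible

Factorization: 14 = 2 × 7
By Fermat: n is sum of two squares iff every prime p ≡ 3 (mod 4) appears to even power.
Prime(s) ≡ 3 (mod 4) with odd exponent: [(7, 1)]
Therefore 14 cannot be expressed as a² + b².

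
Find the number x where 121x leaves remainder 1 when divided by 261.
151

gcd(121, 261) = 1, so the inverse exists.
Extended Euclidean algorithm on (261, 121):
261 = 2 × 121 + 19  ⟹  19 = (1)·261 + (-2)·121
121 = 6 × 19 + 7  ⟹  7 = (-6)·261 + (13)·121
19 = 2 × 7 + 5  ⟹  5 = (13)·261 + (-28)·121
7 = 1 × 5 + 2  ⟹  2 = (-19)·261 + (41)·121
5 = 2 × 2 + 1  ⟹  1 = (51)·261 + (-110)·121
So (-110)·121 ≡ 1 (mod 261), i.e. 121^(-1) ≡ -110 ≡ 151 (mod 261).
Check: 121 × 151 = 18271 ≡ 1 (mod 261)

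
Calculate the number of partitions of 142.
18440293320

p(n) counts ways to write n as a sum of positive integers (order ignored).
Euler's pentagonal recurrence: p(k) = p(k-1) + p(k-2) - p(k-5) - p(k-7) + p(k-12) + p(k-15) - ... (offsets j(3j∓1)/2, signs ++--, p(0)=1, p(<0)=0).
DP table for k = 0..141: p(0)=1, p(1)=1, p(2)=2, p(3)=3, p(4)=5, p(5)=7, p(6)=11, p(7)=15, p(8)=22, p(9)=30, p(10)=42, p(11)=56, p(12)=77, p(13)=101, p(14)=135, p(15)=176, p(16)=231, p(17)=297, p(18)=385, p(19)=490, p(20)=627, p(21)=792, p(22)=1002, p(23)=1255, p(24)=1575, p(25)=1958, p(26)=2436, p(27)=3010, p(28)=3718, p(29)=4565, p(30)=5604, p(31)=6842, p(32)=8349, p(33)=10143, p(34)=12310, p(35)=14883, p(36)=17977, p(37)=21637, p(38)=26015, p(39)=31185, p(40)=37338, p(41)=44583, p(42)=53174, p(43)=63261, p(44)=75175, p(45)=89134, p(46)=105558, p(47)=124754, p(48)=147273, p(49)=173525, p(50)=204226, p(51)=239943, p(52)=281589, p(53)=329931, p(54)=386155, p(55)=451276, p(56)=526823, p(57)=614154, p(58)=715220, p(59)=831820, p(60)=966467, p(61)=1121505, p(62)=1300156, p(63)=1505499, p(64)=1741630, p(65)=2012558, p(66)=2323520, p(67)=2679689, p(68)=3087735, p(69)=3554345, p(70)=4087968, p(71)=4697205, p(72)=5392783, p(73)=6185689, p(74)=7089500, p(75)=8118264, p(76)=9289091, p(77)=10619863, p(78)=12132164, p(79)=13848650, p(80)=15796476, p(81)=18004327, p(82)=20506255, p(83)=23338469, p(84)=26543660, p(85)=30167357, p(86)=34262962, p(87)=38887673, p(88)=44108109, p(89)=49995925, p(90)=56634173, p(91)=64112359, p(92)=72533807, p(93)=82010177, p(94)=92669720, p(95)=104651419, p(96)=118114304, p(97)=133230930, p(98)=150198136, p(99)=169229875, p(100)=190569292, p(101)=214481126, p(102)=241265379, p(103)=271248950, p(104)=304801365, p(105)=342325709, p(106)=384276336, p(107)=431149389, p(108)=483502844, p(109)=541946240, p(110)=607163746, p(111)=679903203, p(112)=761002156, p(113)=851376628, p(114)=952050665, p(115)=1064144451, p(116)=1188908248, p(117)=1327710076, p(118)=1482074143, p(119)=1653668665, p(120)=1844349560, p(121)=2056148051, p(122)=2291320912, p(123)=2552338241, p(124)=2841940500, p(125)=3163127352, p(126)=3519222692, p(127)=3913864295, p(128)=4351078600, p(129)=4835271870, p(130)=5371315400, p(131)=5964539504, p(132)=6620830889, p(133)=7346629512, p(134)=8149040695, p(135)=9035836076, p(136)=10015581680, p(137)=11097645016, p(138)=12292341831, p(139)=13610949895, p(140)=15065878135, p(141)=16670689208.
Final step: p(142) = p(141) + p(140) - p(137) - p(135) + p(130) + p(127) - p(120) - p(116) + p(107) + p(102) - p(91) - p(85) + p(72) + p(65) - p(50) - p(42) + p(25) + p(16)
= 16670689208 + 15065878135 - 11097645016 - 9035836076 + 5371315400 + 3913864295 - 1844349560 - 1188908248 + 431149389 + 241265379 - 64112359 - 30167357 + 5392783 + 2012558 - 204226 - 53174 + 1958 + 231
= 18440293320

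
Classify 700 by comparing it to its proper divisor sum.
abundant

Proper divisors of 700: sum = 1 + 2 + 4 + 5 + 7 + 10 + 14 + 20 + ... + 100 + 140 + 175 + 350 (17 divisors) = 1036
Since 1036 > 700, 700 is abundant.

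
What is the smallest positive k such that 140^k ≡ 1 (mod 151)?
150

151 is prime, so ord(140) divides φ(151) = 150.
Divisors of 150: 1, 2, 3, 5, 6, 10, 15, 25, 30, 50, 75, 150.
Repeated squaring: 140^1 ≡ 140, 140^2 ≡ 121, 140^4 ≡ 145, 140^8 ≡ 36, 140^16 ≡ 88, 140^32 ≡ 43, 140^64 ≡ 37, 140^128 ≡ 10 (mod 151).
Test 140^d mod 151 for each divisor d in increasing order:
140^1 ≡ 140
140^2 ≡ 121
140^3 = 140^2·140^1 ≡ 28
140^5 = 140^4·140^1 ≡ 66
140^6 = 140^4·140^2 ≡ 29
140^10 = 140^8·140^2 ≡ 128
140^15 = 140^8·140^4·140^2·140^1 ≡ 143
140^25 = 140^16·140^8·140^1 ≡ 33
140^30 = 140^16·140^8·140^4·140^2 ≡ 64
140^50 = 140^32·140^16·140^2 ≡ 32
140^75 = 140^64·140^8·140^2·140^1 ≡ 150
140^150 = 140^128·140^16·140^4·140^2 ≡ 1  ← first divisor giving 1
The order is 150.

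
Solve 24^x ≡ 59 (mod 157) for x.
153

Baby-step giant-step with step n = ⌈√157⌉ = 13.
Baby steps 24^j mod 157 (j:value) for j=0..12: 0:1, 1:24, 2:105, 3:8, 4:35, 5:55, 6:64, 7:123, 8:126, 9:41, 10:42, 11:66, 12:14.
Giant-step multiplier: 24^(-13) ≡ 24^(156-13) = 24^143 ≡ 50 (mod 157).
Giant steps γ_i = 59·50^i mod 157: γ_0=59, γ_1=124, γ_2=77, γ_3=82, γ_4=18, γ_5=115, γ_6=98, γ_7=33, γ_8=80, γ_9=75, γ_10=139, γ_11=42 (in table at j=10).
x = i·n + j = 11·13 + 10 = 153.
Check: 24^153 ≡ 59 (mod 157).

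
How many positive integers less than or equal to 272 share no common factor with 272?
128

272 = 2^4 × 17
φ(n) = n × ∏(1 - 1/p) for each prime p dividing n
φ(272) = 272 × (1 - 1/2) × (1 - 1/17) = 128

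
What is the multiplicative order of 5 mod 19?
9

19 is prime, so ord(5) divides φ(19) = 18.
Divisors of 18: 1, 2, 3, 6, 9, 18.
Repeated squaring: 5^1 ≡ 5, 5^2 ≡ 6, 5^4 ≡ 17, 5^8 ≡ 4, 5^16 ≡ 16 (mod 19).
Test 5^d mod 19 for each divisor d in increasing order:
5^1 ≡ 5
5^2 ≡ 6
5^3 = 5^2·5^1 ≡ 11
5^6 = 5^4·5^2 ≡ 7
5^9 = 5^8·5^1 ≡ 1  ← first divisor giving 1
The order is 9.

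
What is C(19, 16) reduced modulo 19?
0

Using Lucas' theorem:
Write n=19 and k=16 in base 19:
n in base 19: [1, 0]
k in base 19: [0, 16]
C(19,16) mod 19 = ∏ C(n_i, k_i) mod 19
Digit binomials (mod 19): C(1,0) = 1; C(0,16) = 0 (k_i > n_i)
Product: 1 × 0 = 0 ≡ 0 (mod 19)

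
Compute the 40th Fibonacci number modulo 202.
147

Matrix identity: Q^n = [[F_(n+1), F_n], [F_n, F_(n-1)]] with Q = [[1,1],[1,0]].
n = 40 = 101000₂. Square-and-multiply, entries mod 202:
Q^1 = [[1,1],[1,0]]
Q^2 = (Q^1)² = [[2,1],[1,1]]
Q^5 = (Q^2)²·Q = [[8,5],[5,3]]
Q^10 = (Q^5)² = [[89,55],[55,34]]
Q^20 = (Q^10)² = [[38,99],[99,141]]
Q^40 = (Q^20)² = [[135,147],[147,190]]
F_40 mod 202 = Q^40[0][1] = 147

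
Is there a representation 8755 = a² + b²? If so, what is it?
Not possible

Factorization: 8755 = 5 × 17 × 103
By Fermat: n is sum of two squares iff every prime p ≡ 3 (mod 4) appears to even power.
Prime(s) ≡ 3 (mod 4) with odd exponent: [(103, 1)]
Therefore 8755 cannot be expressed as a² + b².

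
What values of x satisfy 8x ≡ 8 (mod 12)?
x ≡ 1 (mod 3)

gcd(8, 12) = 4, which divides 8, so solutions exist.
Divide through by 4: 2x ≡ 2 (mod 3).
Find 2^(-1) mod 3 by the extended Euclidean algorithm:
3 = 1 × 2 + 1  ⟹  1 = (1)·3 + (-1)·2
So (-1)·2 ≡ 1 (mod 3), i.e. 2^(-1) ≡ -1 ≡ 2 (mod 3).
x ≡ 2 × 2 = 4 ≡ 1 (mod 3).
Check: 8 × 1 = 8 ≡ 8 (mod 12).
x ≡ 1 (mod 3), giving 4 solutions mod 12.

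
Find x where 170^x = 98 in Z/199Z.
48

Baby-step giant-step with step n = ⌈√199⌉ = 15.
Baby steps 170^j mod 199 (j:value) for j=0..14: 0:1, 1:170, 2:45, 3:88, 4:35, 5:179, 6:182, 7:95, 8:31, 9:96, 10:2, 11:141, 12:90, 13:176, 14:70.
Giant-step multiplier: 170^(-15) ≡ 170^(198-15) = 170^183 ≡ 194 (mod 199).
Giant steps γ_i = 98·194^i mod 199: γ_0=98, γ_1=107, γ_2=62, γ_3=88 (in table at j=3).
x = i·n + j = 3·15 + 3 = 48.
Check: 170^48 ≡ 98 (mod 199).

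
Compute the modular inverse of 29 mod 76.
21

gcd(29, 76) = 1, so the inverse exists.
Extended Euclidean algorithm on (76, 29):
76 = 2 × 29 + 18  ⟹  18 = (1)·76 + (-2)·29
29 = 1 × 18 + 11  ⟹  11 = (-1)·76 + (3)·29
18 = 1 × 11 + 7  ⟹  7 = (2)·76 + (-5)·29
11 = 1 × 7 + 4  ⟹  4 = (-3)·76 + (8)·29
7 = 1 × 4 + 3  ⟹  3 = (5)·76 + (-13)·29
4 = 1 × 3 + 1  ⟹  1 = (-8)·76 + (21)·29
So (21)·29 ≡ 1 (mod 76), i.e. 29^(-1) ≡ 21 (mod 76).
Check: 29 × 21 = 609 ≡ 1 (mod 76)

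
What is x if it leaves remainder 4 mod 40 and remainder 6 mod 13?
84

Using Chinese Remainder Theorem:
M = 40 × 13 = 520
M1 = 13, M2 = 40
y1 = 13^(-1) mod 40 = 37
y2 = 40^(-1) mod 13 = 1
x = (4×13×37 + 6×40×1) mod 520 = 84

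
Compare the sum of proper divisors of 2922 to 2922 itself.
abundant

Proper divisors of 2922: sum = 1 + 2 + 3 + 6 + 487 + 974 + 1461 = 2934
Since 2934 > 2922, 2922 is abundant.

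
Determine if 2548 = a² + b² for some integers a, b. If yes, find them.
28² + 42² (a=28, b=42)

Factorization: 2548 = 2^2 × 7^2 × 13
By Fermat: n is sum of two squares iff every prime p ≡ 3 (mod 4) appears to even power.
All primes ≡ 3 (mod 4) appear to even power.
Search a = 0, 1, 2, … for 2548 - a² a perfect square: first hit at a = 28: 2548 - 784 = 1764 = 42².
2548 = 28² + 42² = 784 + 1764 ✓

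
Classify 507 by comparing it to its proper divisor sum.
deficient

Proper divisors of 507: sum = 1 + 3 + 13 + 39 + 169 = 225
Since 225 < 507, 507 is deficient.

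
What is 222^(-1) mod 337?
126

gcd(222, 337) = 1, so the inverse exists.
Extended Euclidean algorithm on (337, 222):
337 = 1 × 222 + 115  ⟹  115 = (1)·337 + (-1)·222
222 = 1 × 115 + 107  ⟹  107 = (-1)·337 + (2)·222
115 = 1 × 107 + 8  ⟹  8 = (2)·337 + (-3)·222
107 = 13 × 8 + 3  ⟹  3 = (-27)·337 + (41)·222
8 = 2 × 3 + 2  ⟹  2 = (56)·337 + (-85)·222
3 = 1 × 2 + 1  ⟹  1 = (-83)·337 + (126)·222
So (126)·222 ≡ 1 (mod 337), i.e. 222^(-1) ≡ 126 (mod 337).
Check: 222 × 126 = 27972 ≡ 1 (mod 337)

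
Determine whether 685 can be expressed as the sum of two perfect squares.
3² + 26² (a=3, b=26)

Factorization: 685 = 5 × 137
By Fermat: n is sum of two squares iff every prime p ≡ 3 (mod 4) appears to even power.
All primes ≡ 3 (mod 4) appear to even power.
Search a = 0, 1, 2, … for 685 - a² a perfect square: first hit at a = 3: 685 - 9 = 676 = 26².
685 = 3² + 26² = 9 + 676 ✓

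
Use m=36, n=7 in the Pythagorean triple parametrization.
(1247, 504, 1345)

Euclid's formula: a = m² - n², b = 2mn, c = m² + n²
m = 36, n = 7
a = 36² - 7² = 1296 - 49 = 1247
b = 2 × 36 × 7 = 504
c = 36² + 7² = 1296 + 49 = 1345
Verification: 1247² + 504² = 1555009 + 254016 = 1809025 = 1345² ✓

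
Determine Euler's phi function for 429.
240

429 = 3 × 11 × 13
φ(n) = n × ∏(1 - 1/p) for each prime p dividing n
φ(429) = 429 × (1 - 1/3) × (1 - 1/11) × (1 - 1/13) = 240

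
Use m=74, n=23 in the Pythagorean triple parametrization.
(4947, 3404, 6005)

Euclid's formula: a = m² - n², b = 2mn, c = m² + n²
m = 74, n = 23
a = 74² - 23² = 5476 - 529 = 4947
b = 2 × 74 × 23 = 3404
c = 74² + 23² = 5476 + 529 = 6005
Verification: 4947² + 3404² = 24472809 + 11587216 = 36060025 = 6005² ✓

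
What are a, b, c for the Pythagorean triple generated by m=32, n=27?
(295, 1728, 1753)

Euclid's formula: a = m² - n², b = 2mn, c = m² + n²
m = 32, n = 27
a = 32² - 27² = 1024 - 729 = 295
b = 2 × 32 × 27 = 1728
c = 32² + 27² = 1024 + 729 = 1753
Verification: 295² + 1728² = 87025 + 2985984 = 3073009 = 1753² ✓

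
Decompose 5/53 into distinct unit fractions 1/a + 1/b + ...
1/11 + 1/292 + 1/170236

Greedy algorithm:
5/53: ceiling(53/5) = 11, use 1/11
2/583: ceiling(583/2) = 292, use 1/292
1/170236: ceiling(170236/1) = 170236, use 1/170236
Result: 5/53 = 1/11 + 1/292 + 1/170236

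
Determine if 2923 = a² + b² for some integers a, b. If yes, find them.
Not possible

Factorization: 2923 = 37 × 79
By Fermat: n is sum of two squares iff every prime p ≡ 3 (mod 4) appears to even power.
Prime(s) ≡ 3 (mod 4) with odd exponent: [(79, 1)]
Therefore 2923 cannot be expressed as a² + b².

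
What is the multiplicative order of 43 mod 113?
112

113 is prime, so ord(43) divides φ(113) = 112.
Divisors of 112: 1, 2, 4, 7, 8, 14, 16, 28, 56, 112.
Repeated squaring: 43^1 ≡ 43, 43^2 ≡ 41, 43^4 ≡ 99, 43^8 ≡ 83, 43^16 ≡ 109, 43^32 ≡ 16, 43^64 ≡ 30 (mod 113).
Test 43^d mod 113 for each divisor d in increasing order:
43^1 ≡ 43
43^2 ≡ 41
43^4 ≡ 99
43^7 = 43^4·43^2·43^1 ≡ 65
43^8 ≡ 83
43^14 = 43^8·43^4·43^2 ≡ 44
43^16 ≡ 109
43^28 = 43^16·43^8·43^4 ≡ 15
43^56 = 43^32·43^16·43^8 ≡ 112
43^112 = 43^64·43^32·43^16 ≡ 1  ← first divisor giving 1
The order is 112.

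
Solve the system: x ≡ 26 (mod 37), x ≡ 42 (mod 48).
618

Using Chinese Remainder Theorem:
M = 37 × 48 = 1776
M1 = 48, M2 = 37
y1 = 48^(-1) mod 37 = 27
y2 = 37^(-1) mod 48 = 13
x = (26×48×27 + 42×37×13) mod 1776 = 618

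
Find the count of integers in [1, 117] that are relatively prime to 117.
72

117 = 3^2 × 13
φ(n) = n × ∏(1 - 1/p) for each prime p dividing n
φ(117) = 117 × (1 - 1/3) × (1 - 1/13) = 72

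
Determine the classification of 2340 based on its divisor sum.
abundant

Proper divisors of 2340: sum = 1 + 2 + 3 + 4 + 5 + 6 + 9 + 10 + ... + 468 + 585 + 780 + 1170 (35 divisors) = 5304
Since 5304 > 2340, 2340 is abundant.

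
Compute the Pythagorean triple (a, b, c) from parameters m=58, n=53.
(555, 6148, 6173)

Euclid's formula: a = m² - n², b = 2mn, c = m² + n²
m = 58, n = 53
a = 58² - 53² = 3364 - 2809 = 555
b = 2 × 58 × 53 = 6148
c = 58² + 53² = 3364 + 2809 = 6173
Verification: 555² + 6148² = 308025 + 37797904 = 38105929 = 6173² ✓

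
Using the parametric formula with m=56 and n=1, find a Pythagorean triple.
(3135, 112, 3137)

Euclid's formula: a = m² - n², b = 2mn, c = m² + n²
m = 56, n = 1
a = 56² - 1² = 3136 - 1 = 3135
b = 2 × 56 × 1 = 112
c = 56² + 1² = 3136 + 1 = 3137
Verification: 3135² + 112² = 9828225 + 12544 = 9840769 = 3137² ✓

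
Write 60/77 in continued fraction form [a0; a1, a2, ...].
[0; 1, 3, 1, 1, 8]

Euclidean algorithm steps:
60 = 0 × 77 + 60
77 = 1 × 60 + 17
60 = 3 × 17 + 9
17 = 1 × 9 + 8
9 = 1 × 8 + 1
8 = 8 × 1 + 0
Continued fraction: [0; 1, 3, 1, 1, 8]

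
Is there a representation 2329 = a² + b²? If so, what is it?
5² + 48² (a=5, b=48)

Factorization: 2329 = 17 × 137
By Fermat: n is sum of two squares iff every prime p ≡ 3 (mod 4) appears to even power.
All primes ≡ 3 (mod 4) appear to even power.
Search a = 0, 1, 2, … for 2329 - a² a perfect square: first hit at a = 5: 2329 - 25 = 2304 = 48².
2329 = 5² + 48² = 25 + 2304 ✓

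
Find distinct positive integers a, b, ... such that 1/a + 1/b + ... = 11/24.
1/3 + 1/8

Greedy algorithm:
11/24: ceiling(24/11) = 3, use 1/3
1/8: ceiling(8/1) = 8, use 1/8
Result: 11/24 = 1/3 + 1/8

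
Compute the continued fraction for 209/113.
[1; 1, 5, 1, 1, 1, 5]

Euclidean algorithm steps:
209 = 1 × 113 + 96
113 = 1 × 96 + 17
96 = 5 × 17 + 11
17 = 1 × 11 + 6
11 = 1 × 6 + 5
6 = 1 × 5 + 1
5 = 5 × 1 + 0
Continued fraction: [1; 1, 5, 1, 1, 1, 5]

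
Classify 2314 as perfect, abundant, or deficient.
deficient

Proper divisors of 2314: sum = 1 + 2 + 13 + 26 + 89 + 178 + 1157 = 1466
Since 1466 < 2314, 2314 is deficient.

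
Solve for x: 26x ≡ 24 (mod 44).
x ≡ 6 (mod 22)

gcd(26, 44) = 2, which divides 24, so solutions exist.
Divide through by 2: 13x ≡ 12 (mod 22).
Find 13^(-1) mod 22 by the extended Euclidean algorithm:
22 = 1 × 13 + 9  ⟹  9 = (1)·22 + (-1)·13
13 = 1 × 9 + 4  ⟹  4 = (-1)·22 + (2)·13
9 = 2 × 4 + 1  ⟹  1 = (3)·22 + (-5)·13
So (-5)·13 ≡ 1 (mod 22), i.e. 13^(-1) ≡ -5 ≡ 17 (mod 22).
x ≡ 17 × 12 = 204 ≡ 6 (mod 22).
Check: 26 × 6 = 156 ≡ 24 (mod 44).
x ≡ 6 (mod 22), giving 2 solutions mod 44.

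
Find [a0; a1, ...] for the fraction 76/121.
[0; 1, 1, 1, 2, 4, 1, 2]

Euclidean algorithm steps:
76 = 0 × 121 + 76
121 = 1 × 76 + 45
76 = 1 × 45 + 31
45 = 1 × 31 + 14
31 = 2 × 14 + 3
14 = 4 × 3 + 2
3 = 1 × 2 + 1
2 = 2 × 1 + 0
Continued fraction: [0; 1, 1, 1, 2, 4, 1, 2]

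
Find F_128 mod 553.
322

Matrix identity: Q^n = [[F_(n+1), F_n], [F_n, F_(n-1)]] with Q = [[1,1],[1,0]].
n = 128 = 10000000₂. Square-and-multiply, entries mod 553:
Q^1 = [[1,1],[1,0]]
Q^2 = (Q^1)² = [[2,1],[1,1]]
Q^4 = (Q^2)² = [[5,3],[3,2]]
Q^8 = (Q^4)² = [[34,21],[21,13]]
Q^16 = (Q^8)² = [[491,434],[434,57]]
Q^32 = (Q^16)² = [[309,42],[42,267]]
Q^64 = (Q^32)² = [[470,413],[413,57]]
Q^128 = (Q^64)² = [[498,322],[322,176]]
F_128 mod 553 = Q^128[0][1] = 322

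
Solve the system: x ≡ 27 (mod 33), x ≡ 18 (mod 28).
522

Using Chinese Remainder Theorem:
M = 33 × 28 = 924
M1 = 28, M2 = 33
y1 = 28^(-1) mod 33 = 13
y2 = 33^(-1) mod 28 = 17
x = (27×28×13 + 18×33×17) mod 924 = 522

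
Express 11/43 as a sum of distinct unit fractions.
1/4 + 1/172

Greedy algorithm:
11/43: ceiling(43/11) = 4, use 1/4
1/172: ceiling(172/1) = 172, use 1/172
Result: 11/43 = 1/4 + 1/172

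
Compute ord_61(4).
30

61 is prime, so ord(4) divides φ(61) = 60.
Divisors of 60: 1, 2, 3, 4, 5, 6, 10, 12, 15, 20, 30, 60.
Repeated squaring: 4^1 ≡ 4, 4^2 ≡ 16, 4^4 ≡ 12, 4^8 ≡ 22, 4^16 ≡ 57, 4^32 ≡ 16 (mod 61).
Test 4^d mod 61 for each divisor d in increasing order:
4^1 ≡ 4
4^2 ≡ 16
4^3 = 4^2·4^1 ≡ 3
4^4 ≡ 12
4^5 = 4^4·4^1 ≡ 48
4^6 = 4^4·4^2 ≡ 9
4^10 = 4^8·4^2 ≡ 47
4^12 = 4^8·4^4 ≡ 20
4^15 = 4^8·4^4·4^2·4^1 ≡ 60
4^20 = 4^16·4^4 ≡ 13
4^30 = 4^16·4^8·4^4·4^2 ≡ 1  ← first divisor giving 1
The order is 30.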